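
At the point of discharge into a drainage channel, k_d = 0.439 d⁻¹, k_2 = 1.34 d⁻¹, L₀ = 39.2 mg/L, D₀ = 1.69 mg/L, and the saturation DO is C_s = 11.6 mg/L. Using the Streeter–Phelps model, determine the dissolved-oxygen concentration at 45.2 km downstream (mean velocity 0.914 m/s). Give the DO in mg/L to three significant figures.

DO ≈ 4.83 mg/L

Travel time t = x/v = 45.2 km / (0.914 m/s) = 45200 m / 0.914 m/s = 49450 s = 0.5724 d.
k_d L₀/(k_2−k_d) = 0.439×39.2/(1.34−0.439) = 17.21/0.9010 = 19.10 mg/L.
e^(−k_d t) = e^(−0.439×0.5724) = 0.7778; e^(−k_2 t) = e^(−1.34×0.5724) = 0.4644.
D = 19.10 × (0.7778 − 0.4644) + 1.69 × 0.4644 = 5.986 + 0.7849 = 6.771 mg/L.
DO = C_s − D = 11.6 − 6.771 = 4.829 mg/L.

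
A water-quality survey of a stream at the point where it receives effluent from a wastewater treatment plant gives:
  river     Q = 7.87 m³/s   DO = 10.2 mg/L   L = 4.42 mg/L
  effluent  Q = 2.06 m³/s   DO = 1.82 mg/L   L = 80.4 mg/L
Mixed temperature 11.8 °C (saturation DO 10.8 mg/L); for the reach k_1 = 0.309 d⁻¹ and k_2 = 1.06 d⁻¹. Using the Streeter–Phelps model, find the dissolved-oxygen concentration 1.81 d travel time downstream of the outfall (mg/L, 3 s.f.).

Mixed DO = (7.87×10.2 + 2.06×1.82)/(7.87+2.06) = 84.02/9.930 = 8.462 mg/L.
Mixed L₀ = (7.87×4.42 + 2.06×80.4)/(9.930) = 200.4/9.930 = 20.18 mg/L.
Initial deficit D₀ = C_s − DO₀ = 10.8 − 8.462 = 2.338 mg/L.
D(1.81) = [0.309×20.18/(1.06−0.309)](e^(−0.309×1.81) − e^(−1.06×1.81)) + 2.338 e^(−1.06×1.81)
= 8.304 × (0.5716 − 0.1468) + 2.338 × 0.1468 = 3.871 mg/L.
DO = 10.8 − 3.871 = 6.929 mg/L.

DO ≈ 6.93 mg/L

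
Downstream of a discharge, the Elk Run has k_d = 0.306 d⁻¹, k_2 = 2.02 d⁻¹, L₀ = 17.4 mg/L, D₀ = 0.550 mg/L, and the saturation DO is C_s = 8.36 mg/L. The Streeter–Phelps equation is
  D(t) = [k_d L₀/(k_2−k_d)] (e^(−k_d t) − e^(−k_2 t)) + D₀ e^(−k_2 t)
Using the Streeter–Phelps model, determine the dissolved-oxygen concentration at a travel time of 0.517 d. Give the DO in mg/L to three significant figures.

k_d L₀/(k_2−k_d) = 0.306×17.4/(2.02−0.306) = 5.324/1.714 = 3.106 mg/L.
e^(−k_d t) = e^(−0.306×0.5170) = 0.8537; e^(−k_2 t) = e^(−2.02×0.5170) = 0.3519.
D = 3.106 × (0.8537 − 0.3519) + 0.550 × 0.3519 = 1.559 + 0.1936 = 1.752 mg/L.
DO = C_s − D = 8.36 − 1.752 = 6.608 mg/L.

DO ≈ 6.61 mg/L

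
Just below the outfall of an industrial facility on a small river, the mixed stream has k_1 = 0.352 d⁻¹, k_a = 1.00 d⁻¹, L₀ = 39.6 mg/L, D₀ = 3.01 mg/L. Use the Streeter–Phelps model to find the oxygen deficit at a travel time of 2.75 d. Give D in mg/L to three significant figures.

k_1 L₀/(k_a−k_1) = 0.352×39.6/(1.00−0.352) = 13.94/0.6480 = 21.51 mg/L.
e^(−k_1 t) = e^(−0.352×2.750) = 0.3798; e^(−k_a t) = e^(−1.00×2.750) = 0.06393.
D = 21.51 × (0.3798 − 0.06393) + 3.01 × 0.06393 = 6.796 + 0.1924 = 6.988 mg/L.

D ≈ 6.99 mg/L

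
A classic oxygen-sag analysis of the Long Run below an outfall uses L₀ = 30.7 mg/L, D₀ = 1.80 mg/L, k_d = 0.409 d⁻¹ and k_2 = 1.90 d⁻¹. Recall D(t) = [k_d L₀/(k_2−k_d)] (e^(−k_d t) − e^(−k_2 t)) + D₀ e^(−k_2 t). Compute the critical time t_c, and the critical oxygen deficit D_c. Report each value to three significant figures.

t_c ≈ 0.869 d; D_c ≈ 4.63 mg/L

With k_2/k_d = 4.645 and 1 − D₀(k_2−k_d)/(k_d L₀) = 0.7863,
t_c = ln(4.645 × 0.7863) / (1.90 − 0.409) = ln(3.653) / 1.491 = 1.295/1.491 = 0.8688 d.
L(t_c) = L₀ e^(−k_d t_c) = 30.7 × 0.7009 = 21.52 mg/L, and at the critical point k_2 D_c = k_d L, so D_c = (0.409/1.90) × 21.52 = 4.632 mg/L.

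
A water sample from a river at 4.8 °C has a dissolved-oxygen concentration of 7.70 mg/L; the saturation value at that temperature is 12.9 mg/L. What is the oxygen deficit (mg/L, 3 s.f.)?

D = C_s − C = 12.9 − 7.70 = 5.20 mg/L.

D ≈ 5.20 mg/L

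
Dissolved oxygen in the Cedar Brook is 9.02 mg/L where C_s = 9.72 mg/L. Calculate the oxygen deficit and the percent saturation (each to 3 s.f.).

D = C_s − C = 9.72 − 9.02 = 0.700 mg/L.
% saturation = 9.02/9.72 × 100 = 92.8 %.

D ≈ 0.700 mg/L; 92.8 % saturation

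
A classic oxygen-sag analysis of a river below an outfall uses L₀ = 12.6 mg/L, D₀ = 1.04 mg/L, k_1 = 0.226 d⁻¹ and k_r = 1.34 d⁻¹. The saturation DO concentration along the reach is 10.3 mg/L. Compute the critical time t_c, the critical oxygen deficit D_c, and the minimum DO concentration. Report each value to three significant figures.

t_c ≈ 1.13 d; D_c ≈ 1.65 mg/L; min DO ≈ 8.65 mg/L

t_c = [1/(k_r−k_1)] ln[(k_r/k_1)(1 − D₀(k_r−k_1)/(k_1 L₀))]
= [1/(1.34−0.226)] ln[(1.34/0.226)(1 − 1.04×1.114/(0.226×12.6))]
= (1/1.114) ln[5.929 × 0.5931] = 0.8977 × ln(3.517) = 0.8977 × 1.258 = 1.129 d.
D_c = (k_1/k_r) L₀ e^(−k_1 t_c) = (0.226/1.34) × 12.6 × e^(−0.226×1.129) = 0.1687 × 12.6 × 0.7748 = 1.647 mg/L.
Minimum DO = C_s − D_c = 10.3 − 1.647 = 8.653 mg/L.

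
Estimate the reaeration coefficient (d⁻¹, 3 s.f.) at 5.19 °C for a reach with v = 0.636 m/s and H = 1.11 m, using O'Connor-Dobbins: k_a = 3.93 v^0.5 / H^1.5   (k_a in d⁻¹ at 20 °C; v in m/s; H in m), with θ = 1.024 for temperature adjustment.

k_a ≈ 1.89 d⁻¹

k_a(20) = 3.93 × 0.636^0.5 / 1.11^1.5 = 3.93 × 0.7975 / 1.169 = 2.680 d⁻¹.
k_a(5.19) = 2.680 × 1.024^(5.19−20) = 2.680 × 0.7038 = 1.886 d⁻¹.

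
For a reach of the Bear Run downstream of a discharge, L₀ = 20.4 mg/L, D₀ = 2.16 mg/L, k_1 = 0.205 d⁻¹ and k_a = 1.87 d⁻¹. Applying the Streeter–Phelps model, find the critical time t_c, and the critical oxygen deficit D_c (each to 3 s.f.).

At the critical point dD/dt = 0, so k_1 L₀ e^(−k_1 t) = k_a D. Substituting D(t) from the Streeter–Phelps equation and solving for t gives
t_c = ln[(k_a/k_1)(1 − D₀(k_a−k_1)/(k_1 L₀))] / (k_a−k_1).
Here k_a−k_1 = 1.665 d⁻¹ and 1 − D₀(k_a−k_1)/(k_1 L₀) = 1 − 2.16×1.665/(0.205×20.4) = 0.1400, so
t_c = ln(9.122 × 0.1400) / 1.665 = 0.2448 / 1.665 = 0.1470 d.
D_c = (k_1/k_a) L₀ e^(−k_1 t_c) = (0.205/1.87) × 20.4 × e^(−0.205×0.1470) = 0.1096 × 20.4 × 0.9703 = 2.170 mg/L.

t_c ≈ 0.147 d; D_c ≈ 2.17 mg/L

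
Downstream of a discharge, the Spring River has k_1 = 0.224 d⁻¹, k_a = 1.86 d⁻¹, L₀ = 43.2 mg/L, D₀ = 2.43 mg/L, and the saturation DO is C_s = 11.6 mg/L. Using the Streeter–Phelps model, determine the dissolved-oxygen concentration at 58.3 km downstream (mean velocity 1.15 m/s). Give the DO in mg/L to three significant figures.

DO ≈ 7.58 mg/L

Travel time t = x/v = 58.3 km / (1.15 m/s) = 58300 m / 1.15 m/s = 50700 s = 0.5868 d.
k_1 L₀/(k_a−k_1) = 0.224×43.2/(1.86−0.224) = 9.677/1.636 = 5.915 mg/L.
e^(−k_1 t) = e^(−0.224×0.5868) = 0.8768; e^(−k_a t) = e^(−1.86×0.5868) = 0.3358.
D = 5.915 × (0.8768 − 0.3358) + 2.43 × 0.3358 = 3.200 + 0.8159 = 4.016 mg/L.
DO = C_s − D = 11.6 − 4.016 = 7.584 mg/L.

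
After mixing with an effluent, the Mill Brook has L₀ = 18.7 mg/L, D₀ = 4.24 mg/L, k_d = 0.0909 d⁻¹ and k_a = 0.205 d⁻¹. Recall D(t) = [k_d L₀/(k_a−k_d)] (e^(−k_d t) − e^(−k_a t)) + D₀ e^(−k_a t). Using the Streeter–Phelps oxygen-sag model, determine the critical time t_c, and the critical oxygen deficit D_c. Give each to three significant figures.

t_c ≈ 4.19 d; D_c ≈ 5.66 mg/L

With k_a/k_d = 2.255 and 1 − D₀(k_a−k_d)/(k_d L₀) = 0.7154,
t_c = ln(2.255 × 0.7154) / (0.205 − 0.0909) = ln(1.613) / 0.1141 = 0.4783/0.1141 = 4.192 d.
L(t_c) = L₀ e^(−k_d t_c) = 18.7 × 0.6831 = 12.77 mg/L, and at the critical point k_a D_c = k_d L, so D_c = (0.0909/0.205) × 12.77 = 5.664 mg/L.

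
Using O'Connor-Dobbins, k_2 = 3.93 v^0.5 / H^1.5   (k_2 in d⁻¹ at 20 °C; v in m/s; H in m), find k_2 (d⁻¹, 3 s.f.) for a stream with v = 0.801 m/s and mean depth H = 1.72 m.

k_2 = 3.93 × 0.801^0.5 / 1.72^1.5 = 3.93 × 0.8950 / 2.256 = 1.559 d⁻¹.

k_2 ≈ 1.56 d⁻¹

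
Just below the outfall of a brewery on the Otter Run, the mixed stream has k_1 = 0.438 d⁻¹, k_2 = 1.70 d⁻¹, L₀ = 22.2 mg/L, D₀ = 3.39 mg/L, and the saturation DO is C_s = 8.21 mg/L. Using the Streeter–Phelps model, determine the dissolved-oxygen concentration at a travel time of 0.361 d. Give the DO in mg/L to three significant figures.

DO ≈ 3.97 mg/L

k_1 L₀/(k_2−k_1) = 0.438×22.2/(1.70−0.438) = 9.724/1.262 = 7.705 mg/L.
e^(−k_1 t) = e^(−0.438×0.3610) = 0.8537; e^(−k_2 t) = e^(−1.70×0.3610) = 0.5413.
D = 7.705 × (0.8537 − 0.5413) + 3.39 × 0.5413 = 2.407 + 1.835 = 4.242 mg/L.
DO = C_s − D = 8.21 − 4.242 = 3.968 mg/L.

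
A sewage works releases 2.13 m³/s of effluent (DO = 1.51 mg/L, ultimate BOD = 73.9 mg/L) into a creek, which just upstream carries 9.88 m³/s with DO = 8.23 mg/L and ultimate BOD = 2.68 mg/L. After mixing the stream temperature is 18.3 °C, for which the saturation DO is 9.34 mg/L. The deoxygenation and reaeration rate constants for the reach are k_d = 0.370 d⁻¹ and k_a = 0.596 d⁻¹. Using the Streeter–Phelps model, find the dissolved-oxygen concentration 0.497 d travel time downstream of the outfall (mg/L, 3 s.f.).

DO ≈ 5.41 mg/L

Mixed DO = (9.88×8.23 + 2.13×1.51)/(9.88+2.13) = 84.53/12.01 = 7.038 mg/L.
Mixed L₀ = (9.88×2.68 + 2.13×73.9)/(12.01) = 183.9/12.01 = 15.31 mg/L.
Initial deficit D₀ = C_s − DO₀ = 9.34 − 7.038 = 2.302 mg/L.
D(0.497) = [0.370×15.31/(0.596−0.370)](e^(−0.370×0.497) − e^(−0.596×0.497)) + 2.302 e^(−0.596×0.497)
= 25.07 × (0.8320 − 0.7436) + 2.302 × 0.7436 = 3.928 mg/L.
DO = 9.34 − 3.928 = 5.412 mg/L.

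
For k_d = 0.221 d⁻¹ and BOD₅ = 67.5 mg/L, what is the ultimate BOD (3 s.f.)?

L₀ ≈ 101 mg/L

BOD₅ = L₀(1 − e^(−5k_d)) ⇒ L₀ = BOD₅ / (1 − e^(−5×0.221))
= 67.5 / (1 − 0.3312) = 67.5 / 0.6688 = 100.9 mg/L.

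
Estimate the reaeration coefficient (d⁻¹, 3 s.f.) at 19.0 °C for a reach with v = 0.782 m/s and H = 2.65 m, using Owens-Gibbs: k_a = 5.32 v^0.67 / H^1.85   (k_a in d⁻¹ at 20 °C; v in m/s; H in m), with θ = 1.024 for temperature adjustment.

k_a ≈ 0.726 d⁻¹

k_a(20) = 5.32 × 0.782^0.67 / 2.65^1.85 = 5.32 × 0.8481 / 6.067 = 0.7436 d⁻¹.
k_a(19.0) = 0.7436 × 1.024^(19.0−20) = 0.7436 × 0.9766 = 0.7262 d⁻¹.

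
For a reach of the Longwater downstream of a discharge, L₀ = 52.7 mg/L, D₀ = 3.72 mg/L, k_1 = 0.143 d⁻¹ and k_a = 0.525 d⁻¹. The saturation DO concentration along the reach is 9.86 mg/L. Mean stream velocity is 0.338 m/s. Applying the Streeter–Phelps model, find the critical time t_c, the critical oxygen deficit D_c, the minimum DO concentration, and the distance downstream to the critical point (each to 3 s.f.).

With k_a/k_1 = 3.671 and 1 − D₀(k_a−k_1)/(k_1 L₀) = 0.8114,
t_c = ln(3.671 × 0.8114) / (0.525 − 0.143) = ln(2.979) / 0.3820 = 1.092/0.3820 = 2.858 d.
L(t_c) = L₀ e^(−k_1 t_c) = 52.7 × 0.6646 = 35.02 mg/L, and at the critical point k_a D_c = k_1 L, so D_c = (0.143/0.525) × 35.02 = 9.539 mg/L.
Minimum DO = C_s − D_c = 9.86 − 9.539 = 0.3207 mg/L.
x_c = v t_c = 0.338 m/s × 2.858 d × 86400 s/d = 83450 m ≈ 83.5 km.

t_c ≈ 2.86 d; D_c ≈ 9.54 mg/L; min DO ≈ 0.321 mg/L; x_c ≈ 83.5 km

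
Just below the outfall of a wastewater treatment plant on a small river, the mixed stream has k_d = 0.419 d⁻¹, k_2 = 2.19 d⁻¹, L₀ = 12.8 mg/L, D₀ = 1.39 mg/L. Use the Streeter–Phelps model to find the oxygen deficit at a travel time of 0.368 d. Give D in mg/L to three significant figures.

D ≈ 1.86 mg/L

k_d L₀/(k_2−k_d) = 0.419×12.8/(2.19−0.419) = 5.363/1.771 = 3.028 mg/L.
e^(−k_d t) = e^(−0.419×0.3680) = 0.8571; e^(−k_2 t) = e^(−2.19×0.3680) = 0.4467.
D = 3.028 × (0.8571 − 0.4467) + 1.39 × 0.4467 = 1.243 + 0.6209 = 1.864 mg/L.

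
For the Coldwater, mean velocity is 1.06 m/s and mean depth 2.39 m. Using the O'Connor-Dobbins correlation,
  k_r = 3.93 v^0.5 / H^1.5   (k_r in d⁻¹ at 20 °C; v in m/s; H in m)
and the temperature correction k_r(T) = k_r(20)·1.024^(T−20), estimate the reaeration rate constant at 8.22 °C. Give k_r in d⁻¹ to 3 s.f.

k_r ≈ 0.828 d⁻¹

k_r(20) = 3.93 × 1.06^0.5 / 2.39^1.5 = 3.93 × 1.030 / 3.695 = 1.095 d⁻¹.
k_r(8.22) = 1.095 × 1.024^(8.22−20) = 1.095 × 0.7563 = 0.8282 d⁻¹.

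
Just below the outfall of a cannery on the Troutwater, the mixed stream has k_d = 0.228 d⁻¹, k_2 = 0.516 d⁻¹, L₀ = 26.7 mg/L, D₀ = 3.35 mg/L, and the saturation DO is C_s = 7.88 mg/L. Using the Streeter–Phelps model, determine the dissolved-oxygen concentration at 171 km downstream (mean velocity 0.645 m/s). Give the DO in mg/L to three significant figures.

DO ≈ 1.03 mg/L

Travel time t = x/v = 171 km / (0.645 m/s) = 171000 m / 0.645 m/s = 265100 s = 3.068 d.
k_d L₀/(k_2−k_d) = 0.228×26.7/(0.516−0.228) = 6.088/0.2880 = 21.14 mg/L.
e^(−k_d t) = e^(−0.228×3.068) = 0.4968; e^(−k_2 t) = e^(−0.516×3.068) = 0.2053.
D = 21.14 × (0.4968 − 0.2053) + 3.35 × 0.2053 = 6.161 + 0.6877 = 6.849 mg/L.
DO = C_s − D = 7.88 − 6.849 = 1.031 mg/L.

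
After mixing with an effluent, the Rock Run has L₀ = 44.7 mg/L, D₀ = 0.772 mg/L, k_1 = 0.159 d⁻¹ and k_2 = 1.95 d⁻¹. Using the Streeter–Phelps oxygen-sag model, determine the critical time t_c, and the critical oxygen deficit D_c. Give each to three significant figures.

t_c = [1/(k_2−k_1)] ln[(k_2/k_1)(1 − D₀(k_2−k_1)/(k_1 L₀))]
= [1/(1.95−0.159)] ln[(1.95/0.159)(1 − 0.772×1.791/(0.159×44.7))]
= (1/1.791) ln[12.26 × 0.8055] = 0.5583 × ln(9.878) = 0.5583 × 2.290 = 1.279 d.
L(t_c) = L₀ e^(−k_1 t_c) = 44.7 × 0.8160 = 36.48 mg/L, and at the critical point k_2 D_c = k_1 L, so D_c = (0.159/1.95) × 36.48 = 2.974 mg/L.

t_c ≈ 1.28 d; D_c ≈ 2.97 mg/L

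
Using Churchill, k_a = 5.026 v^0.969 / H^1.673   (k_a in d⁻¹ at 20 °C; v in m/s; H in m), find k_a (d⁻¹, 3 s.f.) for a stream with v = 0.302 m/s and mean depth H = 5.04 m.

k_a = 5.026 × 0.302^0.969 / 5.04^1.673 = 5.026 × 0.3134 / 14.97 = 0.1052 d⁻¹.

k_a ≈ 0.105 d⁻¹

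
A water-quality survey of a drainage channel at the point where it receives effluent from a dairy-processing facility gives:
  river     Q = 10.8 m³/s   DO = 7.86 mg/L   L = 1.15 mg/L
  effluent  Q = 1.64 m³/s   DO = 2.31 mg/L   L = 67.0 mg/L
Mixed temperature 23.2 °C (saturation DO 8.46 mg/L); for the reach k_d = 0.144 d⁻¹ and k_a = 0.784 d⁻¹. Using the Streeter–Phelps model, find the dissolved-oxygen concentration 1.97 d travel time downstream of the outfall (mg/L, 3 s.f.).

Mixed DO = (10.8×7.86 + 1.64×2.31)/(10.8+1.64) = 88.68/12.44 = 7.128 mg/L.
Mixed L₀ = (10.8×1.15 + 1.64×67.0)/(12.44) = 122.3/12.44 = 9.831 mg/L.
Initial deficit D₀ = C_s − DO₀ = 8.46 − 7.128 = 1.332 mg/L.
D(1.97) = [0.144×9.831/(0.784−0.144)](e^(−0.144×1.97) − e^(−0.784×1.97)) + 1.332 e^(−0.784×1.97)
= 2.212 × (0.7530 − 0.2134) + 1.332 × 0.2134 = 1.478 mg/L.
DO = 8.46 − 1.478 = 6.982 mg/L.

DO ≈ 6.98 mg/L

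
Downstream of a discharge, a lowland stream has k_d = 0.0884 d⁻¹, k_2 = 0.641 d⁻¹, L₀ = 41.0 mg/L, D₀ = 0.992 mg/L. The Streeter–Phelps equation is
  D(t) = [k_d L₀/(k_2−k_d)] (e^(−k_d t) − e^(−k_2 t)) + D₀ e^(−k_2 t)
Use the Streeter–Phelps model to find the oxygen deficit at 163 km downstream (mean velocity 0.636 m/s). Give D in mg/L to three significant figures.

D ≈ 4.21 mg/L

Travel time t = x/v = 163 km / (0.636 m/s) = 163000 m / 0.636 m/s = 256300 s = 2.966 d.
k_d L₀/(k_2−k_d) = 0.0884×41.0/(0.641−0.0884) = 3.624/0.5526 = 6.559 mg/L.
e^(−k_d t) = e^(−0.0884×2.966) = 0.7693; e^(−k_2 t) = e^(−0.641×2.966) = 0.1494.
D = 6.559 × (0.7693 − 0.1494) + 0.992 × 0.1494 = 4.066 + 0.1482 = 4.215 mg/L.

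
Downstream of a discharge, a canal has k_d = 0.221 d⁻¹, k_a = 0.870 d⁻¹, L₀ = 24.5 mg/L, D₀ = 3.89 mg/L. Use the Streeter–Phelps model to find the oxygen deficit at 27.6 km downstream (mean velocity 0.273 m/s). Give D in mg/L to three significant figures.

Travel time t = x/v = 27.6 km / (0.273 m/s) = 27600 m / 0.273 m/s = 101100 s = 1.170 d.
k_d L₀/(k_a−k_d) = 0.221×24.5/(0.870−0.221) = 5.415/0.6490 = 8.343 mg/L.
e^(−k_d t) = e^(−0.221×1.170) = 0.7721; e^(−k_a t) = e^(−0.870×1.170) = 0.3613.
D = 8.343 × (0.7721 − 0.3613) + 3.89 × 0.3613 = 3.427 + 1.406 = 4.833 mg/L.

D ≈ 4.83 mg/L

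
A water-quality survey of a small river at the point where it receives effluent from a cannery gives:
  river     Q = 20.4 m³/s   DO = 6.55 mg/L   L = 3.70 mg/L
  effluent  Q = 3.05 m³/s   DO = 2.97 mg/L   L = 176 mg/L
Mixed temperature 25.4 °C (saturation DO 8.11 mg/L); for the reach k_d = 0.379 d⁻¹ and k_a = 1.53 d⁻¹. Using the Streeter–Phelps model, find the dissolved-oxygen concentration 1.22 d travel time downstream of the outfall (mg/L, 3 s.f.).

DO ≈ 3.71 mg/L

Mixed DO = (20.4×6.55 + 3.05×2.97)/(20.4+3.05) = 142.7/23.45 = 6.084 mg/L.
Mixed L₀ = (20.4×3.70 + 3.05×176)/(23.45) = 612.3/23.45 = 26.11 mg/L.
Initial deficit D₀ = C_s − DO₀ = 8.11 − 6.084 = 2.026 mg/L.
D(1.22) = [0.379×26.11/(1.53−0.379)](e^(−0.379×1.22) − e^(−1.53×1.22)) + 2.026 e^(−1.53×1.22)
= 8.597 × (0.6298 − 0.1546) + 2.026 × 0.1546 = 4.398 mg/L.
DO = 8.11 − 4.398 = 3.712 mg/L.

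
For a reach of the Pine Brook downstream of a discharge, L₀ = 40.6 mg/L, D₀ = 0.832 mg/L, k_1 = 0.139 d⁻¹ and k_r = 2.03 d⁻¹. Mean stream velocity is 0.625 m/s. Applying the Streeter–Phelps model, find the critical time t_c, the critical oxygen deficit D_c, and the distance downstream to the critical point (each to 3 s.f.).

t_c ≈ 1.25 d; D_c ≈ 2.34 mg/L; x_c ≈ 67.2 km

With k_r/k_1 = 14.60 and 1 − D₀(k_r−k_1)/(k_1 L₀) = 0.7212,
t_c = ln(14.60 × 0.7212) / (2.03 − 0.139) = ln(10.53) / 1.891 = 2.354/1.891 = 1.245 d.
L(t_c) = L₀ e^(−k_1 t_c) = 40.6 × 0.8411 = 34.15 mg/L, and at the critical point k_r D_c = k_1 L, so D_c = (0.139/2.03) × 34.15 = 2.338 mg/L.
x_c = v t_c = 0.625 m/s × 1.245 d × 86400 s/d = 67240 m ≈ 67.2 km.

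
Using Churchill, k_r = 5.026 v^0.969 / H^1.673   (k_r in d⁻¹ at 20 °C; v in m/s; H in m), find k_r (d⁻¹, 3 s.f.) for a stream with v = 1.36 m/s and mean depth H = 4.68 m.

k_r = 5.026 × 1.36^0.969 / 4.68^1.673 = 5.026 × 1.347 / 13.22 = 0.5120 d⁻¹.

k_r ≈ 0.512 d⁻¹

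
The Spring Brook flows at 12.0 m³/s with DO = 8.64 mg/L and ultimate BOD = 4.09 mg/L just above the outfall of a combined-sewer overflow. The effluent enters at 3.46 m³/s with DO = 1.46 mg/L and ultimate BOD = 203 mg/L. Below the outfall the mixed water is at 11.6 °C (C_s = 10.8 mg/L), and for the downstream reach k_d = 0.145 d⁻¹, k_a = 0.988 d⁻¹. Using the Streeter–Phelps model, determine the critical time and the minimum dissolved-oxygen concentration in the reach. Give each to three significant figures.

Mixed DO = (12.0×8.64 + 3.46×1.46)/(12.0+3.46) = 108.7/15.46 = 7.033 mg/L.
Mixed L₀ = (12.0×4.09 + 3.46×203)/(15.46) = 751.5/15.46 = 48.61 mg/L.
Initial deficit D₀ = C_s − DO₀ = 10.8 − 7.033 = 3.767 mg/L.
t_c = (1/0.8430) ln[(0.988/0.145)(1 − 3.767×0.8430/(0.145×48.61))] = 1.186 × ln(3.744) = 1.566 d.
D_c = (0.145/0.988) × 48.61 × e^(−0.145×1.566) = 0.1468 × 48.61 × 0.7969 = 5.685 mg/L.
Minimum DO = 10.8 − 5.685 = 5.115 mg/L.

t_c ≈ 1.57 d; minimum DO ≈ 5.12 mg/L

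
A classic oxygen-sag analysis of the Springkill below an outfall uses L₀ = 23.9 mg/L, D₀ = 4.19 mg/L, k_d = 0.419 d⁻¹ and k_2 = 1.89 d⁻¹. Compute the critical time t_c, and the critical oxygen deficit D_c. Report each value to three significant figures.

t_c = [1/(k_2−k_d)] ln[(k_2/k_d)(1 − D₀(k_2−k_d)/(k_d L₀))]
= [1/(1.89−0.419)] ln[(1.89/0.419)(1 − 4.19×1.471/(0.419×23.9))]
= (1/1.471) ln[4.511 × 0.3845] = 0.6798 × ln(1.734) = 0.6798 × 0.5507 = 0.3744 d.
L(t_c) = L₀ e^(−k_d t_c) = 23.9 × 0.8548 = 20.43 mg/L, and at the critical point k_2 D_c = k_d L, so D_c = (0.419/1.89) × 20.43 = 4.529 mg/L.

t_c ≈ 0.374 d; D_c ≈ 4.53 mg/L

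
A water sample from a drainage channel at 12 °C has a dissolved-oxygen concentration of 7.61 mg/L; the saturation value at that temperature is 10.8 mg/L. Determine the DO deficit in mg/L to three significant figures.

D = C_s − C = 10.8 − 7.61 = 3.19 mg/L.

D ≈ 3.19 mg/L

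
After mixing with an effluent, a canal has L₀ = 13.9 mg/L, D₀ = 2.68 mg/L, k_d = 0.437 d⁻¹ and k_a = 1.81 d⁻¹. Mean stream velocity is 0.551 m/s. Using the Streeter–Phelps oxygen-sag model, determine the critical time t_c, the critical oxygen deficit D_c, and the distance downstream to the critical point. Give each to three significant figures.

t_c ≈ 0.357 d; D_c ≈ 2.87 mg/L; x_c ≈ 17.0 km

With k_a/k_d = 4.142 and 1 − D₀(k_a−k_d)/(k_d L₀) = 0.3942,
t_c = ln(4.142 × 0.3942) / (1.81 − 0.437) = ln(1.633) / 1.373 = 0.4903/1.373 = 0.3571 d.
L(t_c) = L₀ e^(−k_d t_c) = 13.9 × 0.8555 = 11.89 mg/L, and at the critical point k_a D_c = k_d L, so D_c = (0.437/1.81) × 11.89 = 2.871 mg/L.
x_c = v t_c = 0.551 m/s × 0.3571 d × 86400 s/d = 17000 m ≈ 17.0 km.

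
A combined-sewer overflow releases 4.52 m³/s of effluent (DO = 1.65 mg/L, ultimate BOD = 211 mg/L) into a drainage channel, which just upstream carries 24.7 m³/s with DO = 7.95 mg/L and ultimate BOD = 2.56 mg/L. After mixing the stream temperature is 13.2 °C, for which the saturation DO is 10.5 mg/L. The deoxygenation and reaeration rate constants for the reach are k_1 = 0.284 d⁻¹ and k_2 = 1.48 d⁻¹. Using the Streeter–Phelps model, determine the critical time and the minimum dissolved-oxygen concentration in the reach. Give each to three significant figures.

t_c ≈ 0.915 d; minimum DO ≈ 5.35 mg/L

Mixed DO = (24.7×7.95 + 4.52×1.65)/(24.7+4.52) = 203.8/29.22 = 6.975 mg/L.
Mixed L₀ = (24.7×2.56 + 4.52×211)/(29.22) = 1017/29.22 = 34.80 mg/L.
Initial deficit D₀ = C_s − DO₀ = 10.5 − 6.975 = 3.525 mg/L.
t_c = (1/1.196) ln[(1.48/0.284)(1 − 3.525×1.196/(0.284×34.80))] = 0.8361 × ln(2.989) = 0.9154 d.
D_c = (0.284/1.48) × 34.80 × e^(−0.284×0.9154) = 0.1919 × 34.80 × 0.7711 = 5.150 mg/L.
Minimum DO = 10.5 − 5.150 = 5.350 mg/L.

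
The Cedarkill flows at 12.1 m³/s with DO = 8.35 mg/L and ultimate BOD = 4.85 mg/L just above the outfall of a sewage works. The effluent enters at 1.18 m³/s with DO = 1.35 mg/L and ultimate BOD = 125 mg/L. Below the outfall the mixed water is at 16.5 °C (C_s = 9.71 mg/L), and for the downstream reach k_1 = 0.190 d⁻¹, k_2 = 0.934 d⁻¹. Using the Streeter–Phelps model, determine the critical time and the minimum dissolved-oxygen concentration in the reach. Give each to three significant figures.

Mixed DO = (12.1×8.35 + 1.18×1.35)/(12.1+1.18) = 102.6/13.28 = 7.728 mg/L.
Mixed L₀ = (12.1×4.85 + 1.18×125)/(13.28) = 206.2/13.28 = 15.53 mg/L.
Initial deficit D₀ = C_s − DO₀ = 9.71 − 7.728 = 1.982 mg/L.
t_c = (1/0.7440) ln[(0.934/0.190)(1 − 1.982×0.7440/(0.190×15.53))] = 1.344 × ln(2.459) = 1.209 d.
D_c = (0.190/0.934) × 15.53 × e^(−0.190×1.209) = 0.2034 × 15.53 × 0.7948 = 2.510 mg/L.
Minimum DO = 9.71 − 2.510 = 7.200 mg/L.

t_c ≈ 1.21 d; minimum DO ≈ 7.20 mg/L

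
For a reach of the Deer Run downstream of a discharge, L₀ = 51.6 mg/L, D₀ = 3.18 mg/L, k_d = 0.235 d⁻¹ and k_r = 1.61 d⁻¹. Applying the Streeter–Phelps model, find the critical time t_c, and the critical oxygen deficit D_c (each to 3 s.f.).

t_c ≈ 1.07 d; D_c ≈ 5.85 mg/L

At the critical point dD/dt = 0, so k_d L₀ e^(−k_d t) = k_r D. Substituting D(t) from the Streeter–Phelps equation and solving for t gives
t_c = ln[(k_r/k_d)(1 − D₀(k_r−k_d)/(k_d L₀))] / (k_r−k_d).
Here k_r−k_d = 1.375 d⁻¹ and 1 − D₀(k_r−k_d)/(k_d L₀) = 1 − 3.18×1.375/(0.235×51.6) = 0.6394, so
t_c = ln(6.851 × 0.6394) / 1.375 = 1.477 / 1.375 = 1.074 d.
L(t_c) = L₀ e^(−k_d t_c) = 51.6 × 0.7769 = 40.09 mg/L, and at the critical point k_r D_c = k_d L, so D_c = (0.235/1.61) × 40.09 = 5.851 mg/L.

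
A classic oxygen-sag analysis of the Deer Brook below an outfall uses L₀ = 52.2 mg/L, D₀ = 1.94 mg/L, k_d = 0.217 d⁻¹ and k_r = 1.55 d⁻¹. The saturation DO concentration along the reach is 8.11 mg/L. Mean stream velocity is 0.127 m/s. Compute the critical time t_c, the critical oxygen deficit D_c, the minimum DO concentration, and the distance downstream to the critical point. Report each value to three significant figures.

t_c ≈ 1.28 d; D_c ≈ 5.54 mg/L; min DO ≈ 2.57 mg/L; x_c ≈ 14.1 km

t_c = [1/(k_r−k_d)] ln[(k_r/k_d)(1 − D₀(k_r−k_d)/(k_d L₀))]
= [1/(1.55−0.217)] ln[(1.55/0.217)(1 − 1.94×1.333/(0.217×52.2))]
= (1/1.333) ln[7.143 × 0.7717] = 0.7502 × ln(5.512) = 0.7502 × 1.707 = 1.281 d.
D_c = (k_d/k_r) L₀ e^(−k_d t_c) = (0.217/1.55) × 52.2 × e^(−0.217×1.281) = 0.1400 × 52.2 × 0.7574 = 5.535 mg/L.
Minimum DO = C_s − D_c = 8.11 − 5.535 = 2.575 mg/L.
x_c = v t_c = 0.127 m/s × 1.281 d × 86400 s/d = 14050 m ≈ 14.1 km.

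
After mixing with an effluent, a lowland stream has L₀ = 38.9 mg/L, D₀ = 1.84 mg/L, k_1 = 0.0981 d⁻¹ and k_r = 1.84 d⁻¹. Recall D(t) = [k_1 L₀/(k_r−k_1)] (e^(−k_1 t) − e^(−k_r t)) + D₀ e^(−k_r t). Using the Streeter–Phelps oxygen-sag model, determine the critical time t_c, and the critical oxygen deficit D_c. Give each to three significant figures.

t_c ≈ 0.631 d; D_c ≈ 1.95 mg/L

With k_r/k_1 = 18.76 and 1 − D₀(k_r−k_1)/(k_1 L₀) = 0.1601,
t_c = ln(18.76 × 0.1601) / (1.84 − 0.0981) = ln(3.003) / 1.742 = 1.100/1.742 = 0.6313 d.
D_c = (k_1/k_r) L₀ e^(−k_1 t_c) = (0.0981/1.84) × 38.9 × e^(−0.0981×0.6313) = 0.05332 × 38.9 × 0.9399 = 1.949 mg/L.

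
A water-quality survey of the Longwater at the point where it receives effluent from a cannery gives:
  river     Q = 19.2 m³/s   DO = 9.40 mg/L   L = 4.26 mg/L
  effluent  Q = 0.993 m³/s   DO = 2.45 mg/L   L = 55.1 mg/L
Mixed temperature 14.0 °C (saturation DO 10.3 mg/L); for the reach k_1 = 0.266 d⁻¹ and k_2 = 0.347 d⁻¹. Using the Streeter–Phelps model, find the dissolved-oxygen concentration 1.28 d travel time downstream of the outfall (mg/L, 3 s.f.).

DO ≈ 7.95 mg/L

Mixed DO = (19.2×9.40 + 0.993×2.45)/(19.2+0.993) = 182.9/20.19 = 9.058 mg/L.
Mixed L₀ = (19.2×4.26 + 0.993×55.1)/(20.19) = 136.5/20.19 = 6.760 mg/L.
Initial deficit D₀ = C_s − DO₀ = 10.3 − 9.058 = 1.242 mg/L.
D(1.28) = [0.266×6.760/(0.347−0.266)](e^(−0.266×1.28) − e^(−0.347×1.28)) + 1.242 e^(−0.347×1.28)
= 22.20 × (0.7114 − 0.6414) + 1.242 × 0.6414 = 2.352 mg/L.
DO = 10.3 − 2.352 = 7.948 mg/L.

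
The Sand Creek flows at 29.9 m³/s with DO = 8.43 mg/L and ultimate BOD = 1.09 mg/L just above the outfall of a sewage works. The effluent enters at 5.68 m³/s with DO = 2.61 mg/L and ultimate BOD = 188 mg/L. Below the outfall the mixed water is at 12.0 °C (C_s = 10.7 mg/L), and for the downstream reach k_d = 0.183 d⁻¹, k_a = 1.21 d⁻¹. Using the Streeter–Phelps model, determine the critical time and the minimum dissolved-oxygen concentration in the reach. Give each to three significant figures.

Mixed DO = (29.9×8.43 + 5.68×2.61)/(29.9+5.68) = 266.9/35.58 = 7.501 mg/L.
Mixed L₀ = (29.9×1.09 + 5.68×188)/(35.58) = 1100/35.58 = 30.93 mg/L.
Initial deficit D₀ = C_s − DO₀ = 10.7 − 7.501 = 3.199 mg/L.
t_c = (1/1.027) ln[(1.21/0.183)(1 − 3.199×1.027/(0.183×30.93))] = 0.9737 × ln(2.774) = 0.9934 d.
D_c = (0.183/1.21) × 30.93 × e^(−0.183×0.9934) = 0.1512 × 30.93 × 0.8338 = 3.900 mg/L.
Minimum DO = 10.7 − 3.900 = 6.800 mg/L.

t_c ≈ 0.993 d; minimum DO ≈ 6.80 mg/L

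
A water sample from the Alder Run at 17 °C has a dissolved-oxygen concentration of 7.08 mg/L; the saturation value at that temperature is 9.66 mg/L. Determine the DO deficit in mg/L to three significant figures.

D ≈ 2.58 mg/L

D = C_s − C = 9.66 − 7.08 = 2.58 mg/L.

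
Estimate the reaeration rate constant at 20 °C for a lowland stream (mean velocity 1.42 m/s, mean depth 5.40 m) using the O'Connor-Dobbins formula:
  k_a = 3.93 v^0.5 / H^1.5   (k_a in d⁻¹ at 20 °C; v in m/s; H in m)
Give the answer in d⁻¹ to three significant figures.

k_a ≈ 0.373 d⁻¹

k_a = 3.93 × 1.42^0.5 / 5.40^1.5 = 3.93 × 1.192 / 12.55 = 0.3732 d⁻¹.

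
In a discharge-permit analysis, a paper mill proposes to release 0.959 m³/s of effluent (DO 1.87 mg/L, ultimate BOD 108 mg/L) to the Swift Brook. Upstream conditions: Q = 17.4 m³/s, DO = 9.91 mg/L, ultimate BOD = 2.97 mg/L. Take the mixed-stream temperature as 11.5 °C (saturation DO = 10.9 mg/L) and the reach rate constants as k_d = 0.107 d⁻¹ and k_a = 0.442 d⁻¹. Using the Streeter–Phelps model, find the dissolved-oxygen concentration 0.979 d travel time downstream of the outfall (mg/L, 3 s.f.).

Mixed DO = (17.4×9.91 + 0.959×1.87)/(17.4+0.959) = 174.2/18.36 = 9.490 mg/L.
Mixed L₀ = (17.4×2.97 + 0.959×108)/(18.36) = 155.2/18.36 = 8.456 mg/L.
Initial deficit D₀ = C_s − DO₀ = 10.9 − 9.490 = 1.410 mg/L.
D(0.979) = [0.107×8.456/(0.442−0.107)](e^(−0.107×0.979) − e^(−0.442×0.979)) + 1.410 e^(−0.442×0.979)
= 2.701 × (0.9005 − 0.6487) + 1.410 × 0.6487 = 1.595 mg/L.
DO = 10.9 − 1.595 = 9.305 mg/L.

DO ≈ 9.31 mg/L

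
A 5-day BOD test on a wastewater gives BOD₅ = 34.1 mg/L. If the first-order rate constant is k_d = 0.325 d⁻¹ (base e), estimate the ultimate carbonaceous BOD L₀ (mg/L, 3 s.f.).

BOD₅ = L₀(1 − e^(−5k_d)) ⇒ L₀ = BOD₅ / (1 − e^(−5×0.325))
= 34.1 / (1 − 0.1969) = 34.1 / 0.8031 = 42.46 mg/L.

L₀ ≈ 42.5 mg/L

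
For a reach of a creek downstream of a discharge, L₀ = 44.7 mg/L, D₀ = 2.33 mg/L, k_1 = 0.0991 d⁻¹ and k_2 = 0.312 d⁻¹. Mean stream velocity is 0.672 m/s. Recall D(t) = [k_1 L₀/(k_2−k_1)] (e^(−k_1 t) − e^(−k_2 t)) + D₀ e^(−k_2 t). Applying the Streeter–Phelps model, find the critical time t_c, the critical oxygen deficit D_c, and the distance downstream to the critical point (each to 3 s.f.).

t_c ≈ 4.83 d; D_c ≈ 8.80 mg/L; x_c ≈ 280 km

With k_2/k_1 = 3.148 and 1 − D₀(k_2−k_1)/(k_1 L₀) = 0.8880,
t_c = ln(3.148 × 0.8880) / (0.312 − 0.0991) = ln(2.796) / 0.2129 = 1.028/0.2129 = 4.829 d.
L(t_c) = L₀ e^(−k_1 t_c) = 44.7 × 0.6197 = 27.70 mg/L, and at the critical point k_2 D_c = k_1 L, so D_c = (0.0991/0.312) × 27.70 = 8.798 mg/L.
x_c = v t_c = 0.672 m/s × 4.829 d × 86400 s/d = 280400 m ≈ 280 km.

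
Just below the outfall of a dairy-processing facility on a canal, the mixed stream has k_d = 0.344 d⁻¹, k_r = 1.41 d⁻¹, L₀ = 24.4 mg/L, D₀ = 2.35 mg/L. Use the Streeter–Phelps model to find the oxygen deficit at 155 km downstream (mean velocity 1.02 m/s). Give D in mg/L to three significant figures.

Travel time t = x/v = 155 km / (1.02 m/s) = 155000 m / 1.02 m/s = 152000 s = 1.759 d.
k_d L₀/(k_r−k_d) = 0.344×24.4/(1.41−0.344) = 8.394/1.066 = 7.874 mg/L.
e^(−k_d t) = e^(−0.344×1.759) = 0.5461; e^(−k_r t) = e^(−1.41×1.759) = 0.08375.
D = 7.874 × (0.5461 − 0.08375) + 2.35 × 0.08375 = 3.640 + 0.1968 = 3.837 mg/L.

D ≈ 3.84 mg/L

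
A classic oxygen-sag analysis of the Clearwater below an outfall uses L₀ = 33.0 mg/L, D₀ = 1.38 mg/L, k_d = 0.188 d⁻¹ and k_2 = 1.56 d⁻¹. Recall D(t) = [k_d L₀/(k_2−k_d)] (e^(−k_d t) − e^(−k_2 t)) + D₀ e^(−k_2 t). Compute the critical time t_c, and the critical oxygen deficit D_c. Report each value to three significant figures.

At the critical point dD/dt = 0, so k_d L₀ e^(−k_d t) = k_2 D. Substituting D(t) from the Streeter–Phelps equation and solving for t gives
t_c = ln[(k_2/k_d)(1 − D₀(k_2−k_d)/(k_d L₀))] / (k_2−k_d).
Here k_2−k_d = 1.372 d⁻¹ and 1 − D₀(k_2−k_d)/(k_d L₀) = 1 − 1.38×1.372/(0.188×33.0) = 0.6948, so
t_c = ln(8.298 × 0.6948) / 1.372 = 1.752 / 1.372 = 1.277 d.
L(t_c) = L₀ e^(−k_d t_c) = 33.0 × 0.7866 = 25.96 mg/L, and at the critical point k_2 D_c = k_d L, so D_c = (0.188/1.56) × 25.96 = 3.128 mg/L.

t_c ≈ 1.28 d; D_c ≈ 3.13 mg/L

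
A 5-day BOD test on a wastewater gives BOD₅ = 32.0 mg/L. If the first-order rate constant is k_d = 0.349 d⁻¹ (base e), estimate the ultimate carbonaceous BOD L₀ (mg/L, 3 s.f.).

L₀ ≈ 38.8 mg/L

BOD₅ = L₀(1 − e^(−5k_d)) ⇒ L₀ = BOD₅ / (1 − e^(−5×0.349))
= 32.0 / (1 − 0.1746) = 32.0 / 0.8254 = 38.77 mg/L.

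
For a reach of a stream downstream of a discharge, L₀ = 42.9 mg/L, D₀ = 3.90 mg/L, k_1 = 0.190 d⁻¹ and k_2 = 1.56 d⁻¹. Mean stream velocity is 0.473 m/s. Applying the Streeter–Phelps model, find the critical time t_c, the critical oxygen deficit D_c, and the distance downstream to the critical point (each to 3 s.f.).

t_c = [1/(k_2−k_1)] ln[(k_2/k_1)(1 − D₀(k_2−k_1)/(k_1 L₀))]
= [1/(1.56−0.190)] ln[(1.56/0.190)(1 − 3.90×1.370/(0.190×42.9))]
= (1/1.370) ln[8.211 × 0.3445] = 0.7299 × ln(2.829) = 0.7299 × 1.040 = 0.7589 d.
D_c = (k_1/k_2) L₀ e^(−k_1 t_c) = (0.190/1.56) × 42.9 × e^(−0.190×0.7589) = 0.1218 × 42.9 × 0.8657 = 4.523 mg/L.
x_c = v t_c = 0.473 m/s × 0.7589 d × 86400 s/d = 31020 m ≈ 31.0 km.

t_c ≈ 0.759 d; D_c ≈ 4.52 mg/L; x_c ≈ 31.0 km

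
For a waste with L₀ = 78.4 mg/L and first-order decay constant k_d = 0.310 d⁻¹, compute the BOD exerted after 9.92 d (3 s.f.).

y ≈ 74.8 mg/L

y_t = L₀(1 − e^(−k_d t)) = 78.4 × (1 − e^(−0.310×9.92))
= 78.4 × (1 − 0.04618) = 78.4 × 0.9538 = 74.78 mg/L.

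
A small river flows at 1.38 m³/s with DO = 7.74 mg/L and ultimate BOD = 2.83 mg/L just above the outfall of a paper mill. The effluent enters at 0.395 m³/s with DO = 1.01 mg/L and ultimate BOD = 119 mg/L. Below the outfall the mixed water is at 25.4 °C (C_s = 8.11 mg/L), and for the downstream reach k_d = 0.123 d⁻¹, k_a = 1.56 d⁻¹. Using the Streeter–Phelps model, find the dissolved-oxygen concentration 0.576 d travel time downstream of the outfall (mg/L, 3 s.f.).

Mixed DO = (1.38×7.74 + 0.395×1.01)/(1.38+0.395) = 11.08/1.775 = 6.242 mg/L.
Mixed L₀ = (1.38×2.83 + 0.395×119)/(1.775) = 50.91/1.775 = 28.68 mg/L.
Initial deficit D₀ = C_s − DO₀ = 8.11 − 6.242 = 1.868 mg/L.
D(0.576) = [0.123×28.68/(1.56−0.123)](e^(−0.123×0.576) − e^(−1.56×0.576)) + 1.868 e^(−1.56×0.576)
= 2.455 × (0.9316 − 0.4072) + 1.868 × 0.4072 = 2.048 mg/L.
DO = 8.11 − 2.048 = 6.062 mg/L.

DO ≈ 6.06 mg/L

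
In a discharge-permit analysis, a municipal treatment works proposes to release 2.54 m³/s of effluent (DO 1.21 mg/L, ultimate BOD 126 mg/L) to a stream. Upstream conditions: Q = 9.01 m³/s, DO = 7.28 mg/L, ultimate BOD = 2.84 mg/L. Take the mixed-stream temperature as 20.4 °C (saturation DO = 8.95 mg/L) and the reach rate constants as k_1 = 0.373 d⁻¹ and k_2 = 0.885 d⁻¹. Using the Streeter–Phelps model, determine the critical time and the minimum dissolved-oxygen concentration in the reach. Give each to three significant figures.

Mixed DO = (9.01×7.28 + 2.54×1.21)/(9.01+2.54) = 68.67/11.55 = 5.945 mg/L.
Mixed L₀ = (9.01×2.84 + 2.54×126)/(11.55) = 345.6/11.55 = 29.92 mg/L.
Initial deficit D₀ = C_s − DO₀ = 8.95 − 5.945 = 3.005 mg/L.
t_c = (1/0.5120) ln[(0.885/0.373)(1 − 3.005×0.5120/(0.373×29.92))] = 1.953 × ln(2.046) = 1.398 d.
D_c = (0.373/0.885) × 29.92 × e^(−0.373×1.398) = 0.4215 × 29.92 × 0.5937 = 7.488 mg/L.
Minimum DO = 8.95 − 7.488 = 1.462 mg/L.

t_c ≈ 1.40 d; minimum DO ≈ 1.46 mg/L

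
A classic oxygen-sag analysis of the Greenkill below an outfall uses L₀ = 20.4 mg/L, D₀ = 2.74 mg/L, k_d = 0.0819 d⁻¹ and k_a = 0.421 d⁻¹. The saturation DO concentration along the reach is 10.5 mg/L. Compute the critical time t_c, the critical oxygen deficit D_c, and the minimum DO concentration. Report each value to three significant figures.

t_c ≈ 2.43 d; D_c ≈ 3.25 mg/L; min DO ≈ 7.25 mg/L

With k_a/k_d = 5.140 and 1 − D₀(k_a−k_d)/(k_d L₀) = 0.4439,
t_c = ln(5.140 × 0.4439) / (0.421 − 0.0819) = ln(2.282) / 0.3391 = 0.8249/0.3391 = 2.433 d.
D_c = (k_d/k_a) L₀ e^(−k_d t_c) = (0.0819/0.421) × 20.4 × e^(−0.0819×2.433) = 0.1945 × 20.4 × 0.8194 = 3.252 mg/L.
Minimum DO = C_s − D_c = 10.5 − 3.252 = 7.248 mg/L.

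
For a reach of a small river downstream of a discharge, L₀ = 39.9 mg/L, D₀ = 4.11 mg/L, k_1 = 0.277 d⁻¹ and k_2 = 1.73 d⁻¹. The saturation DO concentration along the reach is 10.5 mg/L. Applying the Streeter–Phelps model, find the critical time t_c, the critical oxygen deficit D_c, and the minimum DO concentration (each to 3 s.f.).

t_c = [1/(k_2−k_1)] ln[(k_2/k_1)(1 − D₀(k_2−k_1)/(k_1 L₀))]
= [1/(1.73−0.277)] ln[(1.73/0.277)(1 − 4.11×1.453/(0.277×39.9))]
= (1/1.453) ln[6.245 × 0.4597] = 0.6882 × ln(2.871) = 0.6882 × 1.055 = 0.7258 d.
D_c = (k_1/k_2) L₀ e^(−k_1 t_c) = (0.277/1.73) × 39.9 × e^(−0.277×0.7258) = 0.1601 × 39.9 × 0.8179 = 5.225 mg/L.
Minimum DO = C_s − D_c = 10.5 − 5.225 = 5.275 mg/L.

t_c ≈ 0.726 d; D_c ≈ 5.23 mg/L; min DO ≈ 5.27 mg/L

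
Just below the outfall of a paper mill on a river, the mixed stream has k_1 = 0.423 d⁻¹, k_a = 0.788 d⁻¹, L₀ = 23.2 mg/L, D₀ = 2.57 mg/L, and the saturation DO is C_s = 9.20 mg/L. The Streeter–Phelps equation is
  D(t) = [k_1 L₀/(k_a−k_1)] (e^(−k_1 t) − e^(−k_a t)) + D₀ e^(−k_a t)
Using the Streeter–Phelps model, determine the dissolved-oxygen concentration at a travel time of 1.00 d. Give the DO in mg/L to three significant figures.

DO ≈ 2.65 mg/L

k_1 L₀/(k_a−k_1) = 0.423×23.2/(0.788−0.423) = 9.814/0.3650 = 26.89 mg/L.
e^(−k_1 t) = e^(−0.423×1.000) = 0.6551; e^(−k_a t) = e^(−0.788×1.000) = 0.4548.
D = 26.89 × (0.6551 − 0.4548) + 2.57 × 0.4548 = 5.386 + 1.169 = 6.555 mg/L.
DO = C_s − D = 9.20 − 6.555 = 2.645 mg/L.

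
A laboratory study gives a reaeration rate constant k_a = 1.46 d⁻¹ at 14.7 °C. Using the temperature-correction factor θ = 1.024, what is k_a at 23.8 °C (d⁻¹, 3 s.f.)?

k_a ≈ 1.81 d⁻¹

k_a(T₂) = k_a(T₁) · θ^(T₂−T₁) = 1.46 × 1.024^(23.8−14.7)
= 1.46 × 1.024^9.10 = 1.46 × 1.241 = 1.812 d⁻¹.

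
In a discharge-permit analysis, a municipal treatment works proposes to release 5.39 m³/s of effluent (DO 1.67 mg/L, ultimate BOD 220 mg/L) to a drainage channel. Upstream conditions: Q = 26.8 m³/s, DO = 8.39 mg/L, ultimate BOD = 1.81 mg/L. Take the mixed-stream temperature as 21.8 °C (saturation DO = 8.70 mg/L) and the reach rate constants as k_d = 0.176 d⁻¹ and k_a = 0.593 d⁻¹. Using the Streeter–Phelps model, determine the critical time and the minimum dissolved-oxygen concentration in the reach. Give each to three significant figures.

Mixed DO = (26.8×8.39 + 5.39×1.67)/(26.8+5.39) = 233.9/32.19 = 7.265 mg/L.
Mixed L₀ = (26.8×1.81 + 5.39×220)/(32.19) = 1234/32.19 = 38.34 mg/L.
Initial deficit D₀ = C_s − DO₀ = 8.70 − 7.265 = 1.435 mg/L.
t_c = (1/0.4170) ln[(0.593/0.176)(1 − 1.435×0.4170/(0.176×38.34))] = 2.398 × ln(3.071) = 2.690 d.
D_c = (0.176/0.593) × 38.34 × e^(−0.176×2.690) = 0.2968 × 38.34 × 0.6228 = 7.088 mg/L.
Minimum DO = 8.70 − 7.088 = 1.612 mg/L.

t_c ≈ 2.69 d; minimum DO ≈ 1.61 mg/L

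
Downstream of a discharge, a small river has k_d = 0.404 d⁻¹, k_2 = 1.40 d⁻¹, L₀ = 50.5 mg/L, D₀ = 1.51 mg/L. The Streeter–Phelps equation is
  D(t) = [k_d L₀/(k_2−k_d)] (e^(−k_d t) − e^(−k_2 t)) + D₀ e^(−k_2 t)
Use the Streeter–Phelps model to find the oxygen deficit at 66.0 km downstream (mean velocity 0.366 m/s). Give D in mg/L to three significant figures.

D ≈ 7.79 mg/L

Travel time t = x/v = 66.0 km / (0.366 m/s) = 66000 m / 0.366 m/s = 180300 s = 2.087 d.
k_d L₀/(k_2−k_d) = 0.404×50.5/(1.40−0.404) = 20.40/0.9960 = 20.48 mg/L.
e^(−k_d t) = e^(−0.404×2.087) = 0.4303; e^(−k_2 t) = e^(−1.40×2.087) = 0.05383.
D = 20.48 × (0.4303 − 0.05383) + 1.51 × 0.05383 = 7.712 + 0.08128 = 7.794 mg/L.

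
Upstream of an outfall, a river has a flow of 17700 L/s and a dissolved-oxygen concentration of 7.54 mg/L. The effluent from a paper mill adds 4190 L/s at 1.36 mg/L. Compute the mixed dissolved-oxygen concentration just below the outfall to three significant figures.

Flow-weighted mixing: C = (Q_r C_r + Q_w C_w)/(Q_r + Q_w)
= (17700×7.54 + 4190×1.36)/(17700 + 4190) = 139200/21890 = 6.357 mg/L.

6.36 mg/L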